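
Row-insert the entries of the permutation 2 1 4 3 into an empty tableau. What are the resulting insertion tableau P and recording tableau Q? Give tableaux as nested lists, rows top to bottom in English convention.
Insert each entry of the permutation into P by Schensted row insertion, recording in Q the position of each new cell.

After inserting 2: P = [[2]].
After inserting 1: P = [[1], [2]].
After inserting 4: P = [[1, 4], [2]].
After inserting 3: P = [[1, 3], [2, 4]].

So P = [[1, 3], [2, 4]], Q = [[1, 3], [2, 4]].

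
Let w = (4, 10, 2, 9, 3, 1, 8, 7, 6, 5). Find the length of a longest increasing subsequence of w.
3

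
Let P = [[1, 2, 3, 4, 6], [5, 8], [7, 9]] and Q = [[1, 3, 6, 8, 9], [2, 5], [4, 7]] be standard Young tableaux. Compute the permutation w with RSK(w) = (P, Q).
7 5 9 1 2 8 3 4 6

Reverse the RSK construction: for i from n down to 1, find the cell of Q containing i, remove the entry at that cell from P, and reverse-bump it up through P; the value ejected from row 1 is w(i).

Step i=9: Q has 9 at row 1, column 5; remove that cell from P, ejecting 6. So w(9) = 6. P is now [[1, 2, 3, 4], [5, 8], [7, 9]].
Step i=8: Q has 8 at row 1, column 4; remove that cell from P, ejecting 4. So w(8) = 4. P is now [[1, 2, 3], [5, 8], [7, 9]].
Step i=7: Q has 7 at row 3, column 2; remove 9 from row 3 of P and reverse-bump: 9 enters row 2 and ejects 8; 8 enters row 1 and ejects 3. So w(7) = 3. P is now [[1, 2, 8], [5, 9], [7]].
Step i=6: Q has 6 at row 1, column 3; remove that cell from P, ejecting 8. So w(6) = 8. P is now [[1, 2], [5, 9], [7]].
Step i=5: Q has 5 at row 2, column 2; remove 9 from row 2 of P and reverse-bump: 9 enters row 1 and ejects 2. So w(5) = 2. P is now [[1, 9], [5], [7]].
Step i=4: Q has 4 at row 3, column 1; remove 7 from row 3 of P and reverse-bump: 7 enters row 2 and ejects 5; 5 enters row 1 and ejects 1. So w(4) = 1. P is now [[5, 9], [7]].
Step i=3: Q has 3 at row 1, column 2; remove that cell from P, ejecting 9. So w(3) = 9. P is now [[5], [7]].
Step i=2: Q has 2 at row 2, column 1; remove 7 from row 2 of P and reverse-bump: 7 enters row 1 and ejects 5. So w(2) = 5. P is now [[7]].
Step i=1: Q has 1 at row 1, column 1; remove that cell from P, ejecting 7. So w(1) = 7. P is now [].

So w = 7 5 9 1 2 8 3 4 6.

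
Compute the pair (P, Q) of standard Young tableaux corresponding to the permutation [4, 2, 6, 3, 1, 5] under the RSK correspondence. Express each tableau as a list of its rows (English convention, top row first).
Insert each entry of the permutation into P by Schensted row insertion, recording in Q the position of each new cell.

After inserting 4: P = [[4]].
After inserting 2: P = [[2], [4]].
After inserting 6: P = [[2, 6], [4]].
After inserting 3: P = [[2, 3], [4, 6]].
After inserting 1: P = [[1, 3], [2, 6], [4]].
After inserting 5: P = [[1, 3, 5], [2, 6], [4]].

So P = [[1, 3, 5], [2, 6], [4]], Q = [[1, 3, 6], [2, 4], [5]].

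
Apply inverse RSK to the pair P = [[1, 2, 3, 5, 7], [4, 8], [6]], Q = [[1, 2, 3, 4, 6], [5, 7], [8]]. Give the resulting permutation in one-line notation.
Reverse RSK: for i = n, n-1, ..., 1, locate i in Q, remove the corresponding corner cell from P, and reverse-bump its entry up through P; the value ejected from row 1 is w(i).

So w = 1 2 4 6 5 8 7 3.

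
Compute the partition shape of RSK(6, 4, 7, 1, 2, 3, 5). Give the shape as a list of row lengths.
Row-insert each entry into an empty tableau.

After inserting 6: P = [[6]].
After inserting 4: P = [[4], [6]].
After inserting 7: P = [[4, 7], [6]].
After inserting 1: P = [[1, 7], [4], [6]].
After inserting 2: P = [[1, 2], [4, 7], [6]].
After inserting 3: P = [[1, 2, 3], [4, 7], [6]].
After inserting 5: P = [[1, 2, 3, 5], [4, 7], [6]].

The final insertion tableau P = [[1, 2, 3, 5], [4, 7], [6]] has shape [4, 2, 1].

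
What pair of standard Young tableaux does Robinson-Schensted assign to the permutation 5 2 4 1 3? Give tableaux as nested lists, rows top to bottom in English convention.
P = [[1, 3], [2, 4], [5]], Q = [[1, 3], [2, 5], [4]]

Insert each entry of the permutation into P by Schensted row insertion, recording in Q the position of each new cell.

Insert 5: appended to row 1. P = [[5]], Q = [[1]].
Insert 2: 2 bumps 5 from row 1; 5 starts row 2. P = [[2], [5]], Q = [[1], [2]].
Insert 4: appended to row 1. P = [[2, 4], [5]], Q = [[1, 3], [2]].
Insert 1: 1 bumps 2 from row 1; 2 bumps 5 from row 2; 5 starts row 3. P = [[1, 4], [2], [5]], Q = [[1, 3], [2], [4]].
Insert 3: 3 bumps 4 from row 1; 4 appends to row 2. P = [[1, 3], [2, 4], [5]], Q = [[1, 3], [2, 5], [4]].

So P = [[1, 3], [2, 4], [5]], Q = [[1, 3], [2, 5], [4]].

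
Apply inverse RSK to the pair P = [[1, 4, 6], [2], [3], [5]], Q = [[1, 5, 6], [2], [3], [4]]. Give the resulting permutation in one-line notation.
Reverse the RSK construction: for i from n down to 1, find the cell of Q containing i, remove the entry at that cell from P, and reverse-bump it up through P; the value ejected from row 1 is w(i).

Step i=6: Q has 6 at row 1, column 3; remove that cell from P, ejecting 6. So w(6) = 6. P is now [[1, 4], [2], [3], [5]].
Step i=5: Q has 5 at row 1, column 2; remove that cell from P, ejecting 4. So w(5) = 4. P is now [[1], [2], [3], [5]].
Step i=4: Q has 4 at row 4, column 1; remove 5 from row 4 of P and reverse-bump: 5 enters row 3 and ejects 3; 3 enters row 2 and ejects 2; 2 enters row 1 and ejects 1. So w(4) = 1. P is now [[2], [3], [5]].
Step i=3: Q has 3 at row 3, column 1; remove 5 from row 3 of P and reverse-bump: 5 enters row 2 and ejects 3; 3 enters row 1 and ejects 2. So w(3) = 2. P is now [[3], [5]].
Step i=2: Q has 2 at row 2, column 1; remove 5 from row 2 of P and reverse-bump: 5 enters row 1 and ejects 3. So w(2) = 3. P is now [[5]].
Step i=1: Q has 1 at row 1, column 1; remove that cell from P, ejecting 5. So w(1) = 5. P is now [].

So w = 5 3 2 1 4 6.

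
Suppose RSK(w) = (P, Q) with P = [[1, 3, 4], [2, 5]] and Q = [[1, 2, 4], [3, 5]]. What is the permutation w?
Reverse RSK: for i = n, n-1, ..., 1, locate i in Q, remove the corresponding corner cell from P, and reverse-bump its entry up through P; the value ejected from row 1 is w(i).

So w = 2 3 1 5 4.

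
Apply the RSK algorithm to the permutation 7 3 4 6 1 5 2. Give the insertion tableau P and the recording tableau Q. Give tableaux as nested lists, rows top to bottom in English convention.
P = [[1, 2, 5], [3, 4], [6], [7]], Q = [[1, 3, 4], [2, 6], [5], [7]]

Insert each entry of the permutation into P by Schensted row insertion, recording in Q the position of each new cell.

After inserting 7: P = [[7]].
After inserting 3: P = [[3], [7]].
After inserting 4: P = [[3, 4], [7]].
After inserting 6: P = [[3, 4, 6], [7]].
After inserting 1: P = [[1, 4, 6], [3], [7]].
After inserting 5: P = [[1, 4, 5], [3, 6], [7]].
After inserting 2: P = [[1, 2, 5], [3, 4], [6], [7]].

So P = [[1, 2, 5], [3, 4], [6], [7]], Q = [[1, 3, 4], [2, 6], [5], [7]].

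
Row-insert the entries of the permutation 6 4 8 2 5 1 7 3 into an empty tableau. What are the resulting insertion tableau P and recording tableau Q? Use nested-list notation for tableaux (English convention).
Insert each entry of the permutation into P by Schensted row insertion, recording in Q the position of each new cell.

After inserting 6: P = [[6]].
After inserting 4: P = [[4], [6]].
After inserting 8: P = [[4, 8], [6]].
After inserting 2: P = [[2, 8], [4], [6]].
After inserting 5: P = [[2, 5], [4, 8], [6]].
After inserting 1: P = [[1, 5], [2, 8], [4], [6]].
After inserting 7: P = [[1, 5, 7], [2, 8], [4], [6]].
After inserting 3: P = [[1, 3, 7], [2, 5], [4, 8], [6]].

So P = [[1, 3, 7], [2, 5], [4, 8], [6]], Q = [[1, 3, 7], [2, 5], [4, 8], [6]].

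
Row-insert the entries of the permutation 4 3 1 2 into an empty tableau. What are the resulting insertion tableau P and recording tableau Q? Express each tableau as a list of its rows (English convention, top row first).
Insert each entry of the permutation into P by Schensted row insertion, recording in Q the position of each new cell.

After inserting 4: P = [[4]].
After inserting 3: P = [[3], [4]].
After inserting 1: P = [[1], [3], [4]].
After inserting 2: P = [[1, 2], [3], [4]].

So P = [[1, 2], [3], [4]], Q = [[1, 4], [2], [3]].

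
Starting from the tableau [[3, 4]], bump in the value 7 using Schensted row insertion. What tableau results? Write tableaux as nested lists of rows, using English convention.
[[3, 4, 7]]

7 is larger than every entry of row 1, so it is appended to row 1. The new tableau is [[3, 4, 7]].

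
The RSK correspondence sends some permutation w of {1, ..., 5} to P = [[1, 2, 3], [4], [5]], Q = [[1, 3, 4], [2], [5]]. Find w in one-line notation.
Reverse RSK: for i = n, n-1, ..., 1, locate i in Q, remove the corresponding corner cell from P, and reverse-bump its entry up through P; the value ejected from row 1 is w(i).

So w = 5 1 2 4 3.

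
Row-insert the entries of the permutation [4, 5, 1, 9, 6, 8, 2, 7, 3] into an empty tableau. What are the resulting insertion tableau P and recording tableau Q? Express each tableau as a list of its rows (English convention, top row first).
P = [[1, 2, 3, 7], [4, 5, 6], [8], [9]], Q = [[1, 2, 4, 6], [3, 5, 8], [7], [9]]

Insert each entry of the permutation into P by Schensted row insertion, recording in Q the position of each new cell.

After inserting 4: P = [[4]].
After inserting 5: P = [[4, 5]].
After inserting 1: P = [[1, 5], [4]].
After inserting 9: P = [[1, 5, 9], [4]].
After inserting 6: P = [[1, 5, 6], [4, 9]].
After inserting 8: P = [[1, 5, 6, 8], [4, 9]].
After inserting 2: P = [[1, 2, 6, 8], [4, 5], [9]].
After inserting 7: P = [[1, 2, 6, 7], [4, 5, 8], [9]].
After inserting 3: P = [[1, 2, 3, 7], [4, 5, 6], [8], [9]].

So P = [[1, 2, 3, 7], [4, 5, 6], [8], [9]], Q = [[1, 2, 4, 6], [3, 5, 8], [7], [9]].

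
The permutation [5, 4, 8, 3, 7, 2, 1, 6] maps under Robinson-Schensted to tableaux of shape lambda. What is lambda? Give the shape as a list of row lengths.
[2, 2, 2, 1, 1]

Row-insert each entry into an empty tableau.

After inserting 5: P = [[5]].
After inserting 4: P = [[4], [5]].
After inserting 8: P = [[4, 8], [5]].
After inserting 3: P = [[3, 8], [4], [5]].
After inserting 7: P = [[3, 7], [4, 8], [5]].
After inserting 2: P = [[2, 7], [3, 8], [4], [5]].
After inserting 1: P = [[1, 7], [2, 8], [3], [4], [5]].
After inserting 6: P = [[1, 6], [2, 7], [3, 8], [4], [5]].

The final insertion tableau P = [[1, 6], [2, 7], [3, 8], [4], [5]] has shape [2, 2, 2, 1, 1].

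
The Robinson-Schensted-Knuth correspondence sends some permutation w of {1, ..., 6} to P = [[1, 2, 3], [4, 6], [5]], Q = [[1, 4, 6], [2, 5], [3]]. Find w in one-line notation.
Reverse the RSK construction: for i from n down to 1, find the cell of Q containing i, remove the entry at that cell from P, and reverse-bump it up through P; the value ejected from row 1 is w(i).

Step i=6: Q has 6 at row 1, column 3; remove that cell from P, ejecting 3. So w(6) = 3. P is now [[1, 2], [4, 6], [5]].
Step i=5: Q has 5 at row 2, column 2; remove 6 from row 2 of P and reverse-bump: 6 enters row 1 and ejects 2. So w(5) = 2. P is now [[1, 6], [4], [5]].
Step i=4: Q has 4 at row 1, column 2; remove that cell from P, ejecting 6. So w(4) = 6. P is now [[1], [4], [5]].
Step i=3: Q has 3 at row 3, column 1; remove 5 from row 3 of P and reverse-bump: 5 enters row 2 and ejects 4; 4 enters row 1 and ejects 1. So w(3) = 1. P is now [[4], [5]].
Step i=2: Q has 2 at row 2, column 1; remove 5 from row 2 of P and reverse-bump: 5 enters row 1 and ejects 4. So w(2) = 4. P is now [[5]].
Step i=1: Q has 1 at row 1, column 1; remove that cell from P, ejecting 5. So w(1) = 5. P is now [].

So w = 5 4 1 6 2 3.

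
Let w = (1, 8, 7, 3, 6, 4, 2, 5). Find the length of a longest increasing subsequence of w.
4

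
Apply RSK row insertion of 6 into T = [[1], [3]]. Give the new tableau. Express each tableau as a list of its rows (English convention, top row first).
[[1, 6], [3]]

6 is larger than every entry of row 1, so it is appended to row 1. The new tableau is [[1, 6], [3]].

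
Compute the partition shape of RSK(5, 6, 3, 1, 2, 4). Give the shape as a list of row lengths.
[3, 2, 1]

Row-insert each entry into an empty tableau.

After inserting 5: P = [[5]].
After inserting 6: P = [[5, 6]].
After inserting 3: P = [[3, 6], [5]].
After inserting 1: P = [[1, 6], [3], [5]].
After inserting 2: P = [[1, 2], [3, 6], [5]].
After inserting 4: P = [[1, 2, 4], [3, 6], [5]].

The final insertion tableau P = [[1, 2, 4], [3, 6], [5]] has shape [3, 2, 1].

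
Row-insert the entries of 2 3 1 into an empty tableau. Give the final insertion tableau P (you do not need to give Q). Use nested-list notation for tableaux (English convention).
P = [[1, 3], [2]]

Insert 2: appended to row 1. P = [[2]].
Insert 3: appended to row 1. P = [[2, 3]].
Insert 1: 1 bumps 2 from row 1; 2 starts row 2. P = [[1, 3], [2]].

So P = [[1, 3], [2]].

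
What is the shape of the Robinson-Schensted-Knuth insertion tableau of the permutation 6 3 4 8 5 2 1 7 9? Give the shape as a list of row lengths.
[5, 2, 1, 1]

Row-insert each entry into an empty tableau.

After inserting 6: P = [[6]].
After inserting 3: P = [[3], [6]].
After inserting 4: P = [[3, 4], [6]].
After inserting 8: P = [[3, 4, 8], [6]].
After inserting 5: P = [[3, 4, 5], [6, 8]].
After inserting 2: P = [[2, 4, 5], [3, 8], [6]].
After inserting 1: P = [[1, 4, 5], [2, 8], [3], [6]].
After inserting 7: P = [[1, 4, 5, 7], [2, 8], [3], [6]].
After inserting 9: P = [[1, 4, 5, 7, 9], [2, 8], [3], [6]].

The final insertion tableau P = [[1, 4, 5, 7, 9], [2, 8], [3], [6]] has shape [5, 2, 1, 1].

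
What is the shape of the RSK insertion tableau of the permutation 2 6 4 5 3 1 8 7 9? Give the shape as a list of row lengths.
[5, 2, 1, 1]

Row-insert each entry into an empty tableau.

After inserting 2: P = [[2]].
After inserting 6: P = [[2, 6]].
After inserting 4: P = [[2, 4], [6]].
After inserting 5: P = [[2, 4, 5], [6]].
After inserting 3: P = [[2, 3, 5], [4], [6]].
After inserting 1: P = [[1, 3, 5], [2], [4], [6]].
After inserting 8: P = [[1, 3, 5, 8], [2], [4], [6]].
After inserting 7: P = [[1, 3, 5, 7], [2, 8], [4], [6]].
After inserting 9: P = [[1, 3, 5, 7, 9], [2, 8], [4], [6]].

The final insertion tableau P = [[1, 3, 5, 7, 9], [2, 8], [4], [6]] has shape [5, 2, 1, 1].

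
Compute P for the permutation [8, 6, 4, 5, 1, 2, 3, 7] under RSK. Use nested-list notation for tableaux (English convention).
P = [[1, 2, 3, 7], [4, 5], [6], [8]]

Insert 8: appended to row 1. P = [[8]].
Insert 6: 6 bumps 8 from row 1; 8 starts row 2. P = [[6], [8]].
Insert 4: 4 bumps 6 from row 1; 6 bumps 8 from row 2; 8 starts row 3. P = [[4], [6], [8]].
Insert 5: appended to row 1. P = [[4, 5], [6], [8]].
Insert 1: 1 bumps 4 from row 1; 4 bumps 6 from row 2; 6 bumps 8 from row 3; 8 starts row 4. P = [[1, 5], [4], [6], [8]].
Insert 2: 2 bumps 5 from row 1; 5 appends to row 2. P = [[1, 2], [4, 5], [6], [8]].
Insert 3: appended to row 1. P = [[1, 2, 3], [4, 5], [6], [8]].
Insert 7: appended to row 1. P = [[1, 2, 3, 7], [4, 5], [6], [8]].

So P = [[1, 2, 3, 7], [4, 5], [6], [8]].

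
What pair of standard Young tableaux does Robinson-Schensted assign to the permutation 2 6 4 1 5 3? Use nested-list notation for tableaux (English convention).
Insert each entry of the permutation into P by Schensted row insertion, recording in Q the position of each new cell.

Insert 2: appended to row 1. P = [[2]].
Insert 6: appended to row 1. P = [[2, 6]].
Insert 4: 4 bumps 6 from row 1; 6 starts row 2. P = [[2, 4], [6]].
Insert 1: 1 bumps 2 from row 1; 2 bumps 6 from row 2; 6 starts row 3. P = [[1, 4], [2], [6]].
Insert 5: appended to row 1. P = [[1, 4, 5], [2], [6]].
Insert 3: 3 bumps 4 from row 1; 4 appends to row 2. P = [[1, 3, 5], [2, 4], [6]].

So P = [[1, 3, 5], [2, 4], [6]], Q = [[1, 2, 5], [3, 6], [4]].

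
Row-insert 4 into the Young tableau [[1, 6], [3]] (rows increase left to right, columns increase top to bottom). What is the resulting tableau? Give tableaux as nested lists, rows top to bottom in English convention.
[[1, 4], [3, 6]]

In row 1, 4 replaces 6 (the leftmost entry greater than 4); 6 is bumped to row 2. 6 is appended to row 2. The new tableau is [[1, 4], [3, 6]].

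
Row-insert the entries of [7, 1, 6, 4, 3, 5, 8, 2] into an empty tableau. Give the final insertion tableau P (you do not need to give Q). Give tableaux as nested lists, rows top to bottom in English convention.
P = [[1, 2, 5, 8], [3], [4], [6], [7]]

Insert 7: appended to row 1. P = [[7]].
Insert 1: 1 bumps 7 from row 1; 7 starts row 2. P = [[1], [7]].
Insert 6: appended to row 1. P = [[1, 6], [7]].
Insert 4: 4 bumps 6 from row 1; 6 bumps 7 from row 2; 7 starts row 3. P = [[1, 4], [6], [7]].
Insert 3: 3 bumps 4 from row 1; 4 bumps 6 from row 2; 6 bumps 7 from row 3; 7 starts row 4. P = [[1, 3], [4], [6], [7]].
Insert 5: appended to row 1. P = [[1, 3, 5], [4], [6], [7]].
Insert 8: appended to row 1. P = [[1, 3, 5, 8], [4], [6], [7]].
Insert 2: 2 bumps 3 from row 1; 3 bumps 4 from row 2; 4 bumps 6 from row 3; 6 bumps 7 from row 4; 7 starts row 5. P = [[1, 2, 5, 8], [3], [4], [6], [7]].

So P = [[1, 2, 5, 8], [3], [4], [6], [7]].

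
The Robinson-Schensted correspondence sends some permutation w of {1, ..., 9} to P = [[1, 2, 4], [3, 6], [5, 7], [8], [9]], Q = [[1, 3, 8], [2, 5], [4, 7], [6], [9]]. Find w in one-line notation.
9 5 8 3 7 1 2 6 4

Reverse RSK: for i = n, n-1, ..., 1, locate i in Q, remove the corresponding corner cell from P, and reverse-bump its entry up through P; the value ejected from row 1 is w(i).

So w = 9 5 8 3 7 1 2 6 4.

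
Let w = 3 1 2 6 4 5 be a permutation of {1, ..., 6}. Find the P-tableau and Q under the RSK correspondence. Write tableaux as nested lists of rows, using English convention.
P = [[1, 2, 4, 5], [3, 6]], Q = [[1, 3, 4, 6], [2, 5]]

Insert each entry of the permutation into P by Schensted row insertion, recording in Q the position of each new cell.

Insert 3: appended to row 1. P = [[3]].
Insert 1: 1 bumps 3 from row 1; 3 starts row 2. P = [[1], [3]].
Insert 2: appended to row 1. P = [[1, 2], [3]].
Insert 6: appended to row 1. P = [[1, 2, 6], [3]].
Insert 4: 4 bumps 6 from row 1; 6 appends to row 2. P = [[1, 2, 4], [3, 6]].
Insert 5: appended to row 1. P = [[1, 2, 4, 5], [3, 6]].

So P = [[1, 2, 4, 5], [3, 6]], Q = [[1, 3, 4, 6], [2, 5]].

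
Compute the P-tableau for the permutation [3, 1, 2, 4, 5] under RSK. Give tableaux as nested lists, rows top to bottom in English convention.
P = [[1, 2, 4, 5], [3]]

Insert 3: appended to row 1. P = [[3]].
Insert 1: 1 bumps 3 from row 1; 3 starts row 2. P = [[1], [3]].
Insert 2: appended to row 1. P = [[1, 2], [3]].
Insert 4: appended to row 1. P = [[1, 2, 4], [3]].
Insert 5: appended to row 1. P = [[1, 2, 4, 5], [3]].

So P = [[1, 2, 4, 5], [3]].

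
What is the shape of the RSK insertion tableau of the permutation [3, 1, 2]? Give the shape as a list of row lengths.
Row-insert each entry into an empty tableau.

After inserting 3: P = [[3]].
After inserting 1: P = [[1], [3]].
After inserting 2: P = [[1, 2], [3]].

The final insertion tableau P = [[1, 2], [3]] has shape [2, 1].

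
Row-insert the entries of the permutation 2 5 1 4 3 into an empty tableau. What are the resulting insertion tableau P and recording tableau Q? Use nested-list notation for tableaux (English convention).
P = [[1, 3], [2, 4], [5]], Q = [[1, 2], [3, 4], [5]]

Insert each entry of the permutation into P by Schensted row insertion, recording in Q the position of each new cell.

Insert 2: appended to row 1. P = [[2]], Q = [[1]].
Insert 5: appended to row 1. P = [[2, 5]], Q = [[1, 2]].
Insert 1: 1 bumps 2 from row 1; 2 starts row 2. P = [[1, 5], [2]], Q = [[1, 2], [3]].
Insert 4: 4 bumps 5 from row 1; 5 appends to row 2. P = [[1, 4], [2, 5]], Q = [[1, 2], [3, 4]].
Insert 3: 3 bumps 4 from row 1; 4 bumps 5 from row 2; 5 starts row 3. P = [[1, 3], [2, 4], [5]], Q = [[1, 2], [3, 4], [5]].

So P = [[1, 3], [2, 4], [5]], Q = [[1, 2], [3, 4], [5]].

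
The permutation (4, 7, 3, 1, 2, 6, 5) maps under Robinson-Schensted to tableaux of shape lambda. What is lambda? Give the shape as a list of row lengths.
[3, 2, 2]

RSK row insertion gives P = [[1, 2, 5], [3, 6], [4, 7]], which has shape [3, 2, 2].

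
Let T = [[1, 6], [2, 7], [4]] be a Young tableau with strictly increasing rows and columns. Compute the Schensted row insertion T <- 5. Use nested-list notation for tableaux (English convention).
In row 1, 5 replaces 6 (the leftmost entry greater than 5); 6 is bumped to row 2. In row 2, 6 replaces 7 (the leftmost entry greater than 6); 7 is bumped to row 3. 7 is appended to row 3. The new tableau is [[1, 5], [2, 6], [4, 7]].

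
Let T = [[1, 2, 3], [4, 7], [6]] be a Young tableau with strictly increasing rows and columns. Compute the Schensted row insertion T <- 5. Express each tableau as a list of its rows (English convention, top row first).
[[1, 2, 3, 5], [4, 7], [6]]

5 is larger than every entry of row 1, so it is appended to row 1. The new tableau is [[1, 2, 3, 5], [4, 7], [6]].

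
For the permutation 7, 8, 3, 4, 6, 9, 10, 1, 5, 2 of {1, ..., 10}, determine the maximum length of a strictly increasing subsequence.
5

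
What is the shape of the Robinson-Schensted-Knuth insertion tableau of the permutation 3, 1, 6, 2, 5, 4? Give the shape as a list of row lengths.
[3, 2, 1]

Row-insert each entry into an empty tableau.

After inserting 3: P = [[3]].
After inserting 1: P = [[1], [3]].
After inserting 6: P = [[1, 6], [3]].
After inserting 2: P = [[1, 2], [3, 6]].
After inserting 5: P = [[1, 2, 5], [3, 6]].
After inserting 4: P = [[1, 2, 4], [3, 5], [6]].

The final insertion tableau P = [[1, 2, 4], [3, 5], [6]] has shape [3, 2, 1].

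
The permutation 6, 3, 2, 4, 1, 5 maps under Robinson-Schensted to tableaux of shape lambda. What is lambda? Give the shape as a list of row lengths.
[3, 1, 1, 1]

Row-insert each entry into an empty tableau.

After inserting 6: P = [[6]].
After inserting 3: P = [[3], [6]].
After inserting 2: P = [[2], [3], [6]].
After inserting 4: P = [[2, 4], [3], [6]].
After inserting 1: P = [[1, 4], [2], [3], [6]].
After inserting 5: P = [[1, 4, 5], [2], [3], [6]].

The final insertion tableau P = [[1, 4, 5], [2], [3], [6]] has shape [3, 1, 1, 1].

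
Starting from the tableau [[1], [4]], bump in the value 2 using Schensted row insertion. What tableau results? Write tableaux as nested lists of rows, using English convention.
[[1, 2], [4]]

2 is larger than every entry of row 1, so it is appended to row 1. The new tableau is [[1, 2], [4]].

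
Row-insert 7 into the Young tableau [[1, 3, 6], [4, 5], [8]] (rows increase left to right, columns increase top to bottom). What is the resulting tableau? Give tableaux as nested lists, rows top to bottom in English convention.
7 is larger than every entry of row 1, so it is appended to row 1. The new tableau is [[1, 3, 6, 7], [4, 5], [8]].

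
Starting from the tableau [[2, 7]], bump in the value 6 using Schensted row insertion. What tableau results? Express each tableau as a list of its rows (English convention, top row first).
In row 1, 6 replaces 7 (the leftmost entry greater than 6); 7 is bumped to row 2. 7 starts a new row 2. The new tableau is [[2, 6], [7]].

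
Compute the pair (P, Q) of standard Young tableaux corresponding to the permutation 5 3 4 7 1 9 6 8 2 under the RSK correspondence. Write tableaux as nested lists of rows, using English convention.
Insert each entry of the permutation into P by Schensted row insertion, recording in Q the position of each new cell.

Insert 5: appended to row 1. P = [[5]].
Insert 3: 3 bumps 5 from row 1; 5 starts row 2. P = [[3], [5]].
Insert 4: appended to row 1. P = [[3, 4], [5]].
Insert 7: appended to row 1. P = [[3, 4, 7], [5]].
Insert 1: 1 bumps 3 from row 1; 3 bumps 5 from row 2; 5 starts row 3. P = [[1, 4, 7], [3], [5]].
Insert 9: appended to row 1. P = [[1, 4, 7, 9], [3], [5]].
Insert 6: 6 bumps 7 from row 1; 7 appends to row 2. P = [[1, 4, 6, 9], [3, 7], [5]].
Insert 8: 8 bumps 9 from row 1; 9 appends to row 2. P = [[1, 4, 6, 8], [3, 7, 9], [5]].
Insert 2: 2 bumps 4 from row 1; 4 bumps 7 from row 2; 7 appends to row 3. P = [[1, 2, 6, 8], [3, 4, 9], [5, 7]].

So P = [[1, 2, 6, 8], [3, 4, 9], [5, 7]], Q = [[1, 3, 4, 6], [2, 7, 8], [5, 9]].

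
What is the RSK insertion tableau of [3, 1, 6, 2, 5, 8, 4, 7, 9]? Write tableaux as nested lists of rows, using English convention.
Insert 3: appended to row 1. P = [[3]].
Insert 1: 1 bumps 3 from row 1; 3 starts row 2. P = [[1], [3]].
Insert 6: appended to row 1. P = [[1, 6], [3]].
Insert 2: 2 bumps 6 from row 1; 6 appends to row 2. P = [[1, 2], [3, 6]].
Insert 5: appended to row 1. P = [[1, 2, 5], [3, 6]].
Insert 8: appended to row 1. P = [[1, 2, 5, 8], [3, 6]].
Insert 4: 4 bumps 5 from row 1; 5 bumps 6 from row 2; 6 starts row 3. P = [[1, 2, 4, 8], [3, 5], [6]].
Insert 7: 7 bumps 8 from row 1; 8 appends to row 2. P = [[1, 2, 4, 7], [3, 5, 8], [6]].
Insert 9: appended to row 1. P = [[1, 2, 4, 7, 9], [3, 5, 8], [6]].

So P = [[1, 2, 4, 7, 9], [3, 5, 8], [6]].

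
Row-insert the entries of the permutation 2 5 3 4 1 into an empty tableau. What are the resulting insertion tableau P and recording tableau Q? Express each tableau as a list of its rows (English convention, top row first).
P = [[1, 3, 4], [2], [5]], Q = [[1, 2, 4], [3], [5]]

Insert each entry of the permutation into P by Schensted row insertion, recording in Q the position of each new cell.

Insert 2: appended to row 1. P = [[2]].
Insert 5: appended to row 1. P = [[2, 5]].
Insert 3: 3 bumps 5 from row 1; 5 starts row 2. P = [[2, 3], [5]].
Insert 4: appended to row 1. P = [[2, 3, 4], [5]].
Insert 1: 1 bumps 2 from row 1; 2 bumps 5 from row 2; 5 starts row 3. P = [[1, 3, 4], [2], [5]].

So P = [[1, 3, 4], [2], [5]], Q = [[1, 2, 4], [3], [5]].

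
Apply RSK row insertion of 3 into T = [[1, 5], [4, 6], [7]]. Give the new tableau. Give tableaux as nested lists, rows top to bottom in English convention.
[[1, 3], [4, 5], [6], [7]]

In row 1, 3 replaces 5 (the leftmost entry greater than 3); 5 is bumped to row 2. In row 2, 5 replaces 6 (the leftmost entry greater than 5); 6 is bumped to row 3. In row 3, 6 replaces 7 (the leftmost entry greater than 6); 7 is bumped to row 4. 7 starts a new row 4. The new tableau is [[1, 3], [4, 5], [6], [7]].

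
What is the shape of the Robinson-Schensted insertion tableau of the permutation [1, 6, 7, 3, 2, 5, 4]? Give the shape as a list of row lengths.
[3, 2, 2]

RSK row insertion gives P = [[1, 2, 4], [3, 5], [6, 7]], which has shape [3, 2, 2].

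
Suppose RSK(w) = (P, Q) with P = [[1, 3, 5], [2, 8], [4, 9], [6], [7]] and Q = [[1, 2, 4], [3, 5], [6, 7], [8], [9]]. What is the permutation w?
Reverse the RSK construction: for i from n down to 1, find the cell of Q containing i, remove the entry at that cell from P, and reverse-bump it up through P; the value ejected from row 1 is w(i).

Step i=9: Q has 9 at row 5, column 1; remove 7 from row 5 of P and reverse-bump: 7 enters row 4 and ejects 6; 6 enters row 3 and ejects 4; 4 enters row 2 and ejects 2; 2 enters row 1 and ejects 1. So w(9) = 1. P is now [[2, 3, 5], [4, 8], [6, 9], [7]].
Step i=8: Q has 8 at row 4, column 1; remove 7 from row 4 of P and reverse-bump: 7 enters row 3 and ejects 6; 6 enters row 2 and ejects 4; 4 enters row 1 and ejects 3. So w(8) = 3. P is now [[2, 4, 5], [6, 8], [7, 9]].
Step i=7: Q has 7 at row 3, column 2; remove 9 from row 3 of P and reverse-bump: 9 enters row 2 and ejects 8; 8 enters row 1 and ejects 5. So w(7) = 5. P is now [[2, 4, 8], [6, 9], [7]].
Step i=6: Q has 6 at row 3, column 1; remove 7 from row 3 of P and reverse-bump: 7 enters row 2 and ejects 6; 6 enters row 1 and ejects 4. So w(6) = 4. P is now [[2, 6, 8], [7, 9]].
Step i=5: Q has 5 at row 2, column 2; remove 9 from row 2 of P and reverse-bump: 9 enters row 1 and ejects 8. So w(5) = 8. P is now [[2, 6, 9], [7]].
Step i=4: Q has 4 at row 1, column 3; remove that cell from P, ejecting 9. So w(4) = 9. P is now [[2, 6], [7]].
Step i=3: Q has 3 at row 2, column 1; remove 7 from row 2 of P and reverse-bump: 7 enters row 1 and ejects 6. So w(3) = 6. P is now [[2, 7]].
Step i=2: Q has 2 at row 1, column 2; remove that cell from P, ejecting 7. So w(2) = 7. P is now [[2]].
Step i=1: Q has 1 at row 1, column 1; remove that cell from P, ejecting 2. So w(1) = 2. P is now [].

So w = 2 7 6 9 8 4 5 3 1.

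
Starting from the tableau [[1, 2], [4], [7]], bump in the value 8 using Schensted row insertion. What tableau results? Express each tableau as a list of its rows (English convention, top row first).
8 is larger than every entry of row 1, so it is appended to row 1. The new tableau is [[1, 2, 8], [4], [7]].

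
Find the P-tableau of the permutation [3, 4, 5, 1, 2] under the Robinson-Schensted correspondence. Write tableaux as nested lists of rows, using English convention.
P = [[1, 2, 5], [3, 4]]

Insert 3: appended to row 1. P = [[3]].
Insert 4: appended to row 1. P = [[3, 4]].
Insert 5: appended to row 1. P = [[3, 4, 5]].
Insert 1: 1 bumps 3 from row 1; 3 starts row 2. P = [[1, 4, 5], [3]].
Insert 2: 2 bumps 4 from row 1; 4 appends to row 2. P = [[1, 2, 5], [3, 4]].

So P = [[1, 2, 5], [3, 4]].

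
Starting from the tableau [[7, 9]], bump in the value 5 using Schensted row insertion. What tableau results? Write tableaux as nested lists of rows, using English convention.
[[5, 9], [7]]

In row 1, 5 replaces 7 (the leftmost entry greater than 5); 7 is bumped to row 2. 7 starts a new row 2. The new tableau is [[5, 9], [7]].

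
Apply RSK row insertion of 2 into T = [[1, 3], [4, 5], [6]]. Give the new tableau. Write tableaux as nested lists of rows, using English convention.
In row 1, 2 replaces 3 (the leftmost entry greater than 2); 3 is bumped to row 2. In row 2, 3 replaces 4 (the leftmost entry greater than 3); 4 is bumped to row 3. In row 3, 4 replaces 6 (the leftmost entry greater than 4); 6 is bumped to row 4. 6 starts a new row 4. The new tableau is [[1, 2], [3, 5], [4], [6]].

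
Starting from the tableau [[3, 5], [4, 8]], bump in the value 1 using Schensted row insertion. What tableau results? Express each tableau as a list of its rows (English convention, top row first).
[[1, 5], [3, 8], [4]]

In row 1, 1 replaces 3 (the leftmost entry greater than 1); 3 is bumped to row 2. In row 2, 3 replaces 4 (the leftmost entry greater than 3); 4 is bumped to row 3. 4 starts a new row 3. The new tableau is [[1, 5], [3, 8], [4]].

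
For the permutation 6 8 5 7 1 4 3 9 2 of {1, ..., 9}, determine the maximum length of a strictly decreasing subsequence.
5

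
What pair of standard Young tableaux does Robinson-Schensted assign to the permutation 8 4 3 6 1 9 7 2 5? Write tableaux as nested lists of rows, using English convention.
Insert each entry of the permutation into P by Schensted row insertion, recording in Q the position of each new cell.

Insert 8: appended to row 1. P = [[8]].
Insert 4: 4 bumps 8 from row 1; 8 starts row 2. P = [[4], [8]].
Insert 3: 3 bumps 4 from row 1; 4 bumps 8 from row 2; 8 starts row 3. P = [[3], [4], [8]].
Insert 6: appended to row 1. P = [[3, 6], [4], [8]].
Insert 1: 1 bumps 3 from row 1; 3 bumps 4 from row 2; 4 bumps 8 from row 3; 8 starts row 4. P = [[1, 6], [3], [4], [8]].
Insert 9: appended to row 1. P = [[1, 6, 9], [3], [4], [8]].
Insert 7: 7 bumps 9 from row 1; 9 appends to row 2. P = [[1, 6, 7], [3, 9], [4], [8]].
Insert 2: 2 bumps 6 from row 1; 6 bumps 9 from row 2; 9 appends to row 3. P = [[1, 2, 7], [3, 6], [4, 9], [8]].
Insert 5: 5 bumps 7 from row 1; 7 appends to row 2. P = [[1, 2, 5], [3, 6, 7], [4, 9], [8]].

So P = [[1, 2, 5], [3, 6, 7], [4, 9], [8]], Q = [[1, 4, 6], [2, 7, 9], [3, 8], [5]].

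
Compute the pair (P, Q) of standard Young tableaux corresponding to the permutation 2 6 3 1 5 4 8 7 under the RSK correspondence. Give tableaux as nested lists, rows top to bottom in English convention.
P = [[1, 3, 4, 7], [2, 5, 8], [6]], Q = [[1, 2, 5, 7], [3, 6, 8], [4]]

Insert each entry of the permutation into P by Schensted row insertion, recording in Q the position of each new cell.

After inserting 2: P = [[2]].
After inserting 6: P = [[2, 6]].
After inserting 3: P = [[2, 3], [6]].
After inserting 1: P = [[1, 3], [2], [6]].
After inserting 5: P = [[1, 3, 5], [2], [6]].
After inserting 4: P = [[1, 3, 4], [2, 5], [6]].
After inserting 8: P = [[1, 3, 4, 8], [2, 5], [6]].
After inserting 7: P = [[1, 3, 4, 7], [2, 5, 8], [6]].

So P = [[1, 3, 4, 7], [2, 5, 8], [6]], Q = [[1, 2, 5, 7], [3, 6, 8], [4]].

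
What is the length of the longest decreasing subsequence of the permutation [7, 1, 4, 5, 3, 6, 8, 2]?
4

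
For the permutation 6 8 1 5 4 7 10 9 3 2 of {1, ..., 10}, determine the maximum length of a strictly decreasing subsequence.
5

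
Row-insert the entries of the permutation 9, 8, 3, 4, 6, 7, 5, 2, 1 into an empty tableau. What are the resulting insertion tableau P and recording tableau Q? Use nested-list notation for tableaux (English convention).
P = [[1, 4, 5, 7], [2], [3], [6], [8], [9]], Q = [[1, 4, 5, 6], [2], [3], [7], [8], [9]]

Insert each entry of the permutation into P by Schensted row insertion, recording in Q the position of each new cell.

Insert 9: appended to row 1. P = [[9]].
Insert 8: 8 bumps 9 from row 1; 9 starts row 2. P = [[8], [9]].
Insert 3: 3 bumps 8 from row 1; 8 bumps 9 from row 2; 9 starts row 3. P = [[3], [8], [9]].
Insert 4: appended to row 1. P = [[3, 4], [8], [9]].
Insert 6: appended to row 1. P = [[3, 4, 6], [8], [9]].
Insert 7: appended to row 1. P = [[3, 4, 6, 7], [8], [9]].
Insert 5: 5 bumps 6 from row 1; 6 bumps 8 from row 2; 8 bumps 9 from row 3; 9 starts row 4. P = [[3, 4, 5, 7], [6], [8], [9]].
Insert 2: 2 bumps 3 from row 1; 3 bumps 6 from row 2; 6 bumps 8 from row 3; 8 bumps 9 from row 4; 9 starts row 5. P = [[2, 4, 5, 7], [3], [6], [8], [9]].
Insert 1: 1 bumps 2 from row 1; 2 bumps 3 from row 2; 3 bumps 6 from row 3; 6 bumps 8 from row 4; 8 bumps 9 from row 5; 9 starts row 6. P = [[1, 4, 5, 7], [2], [3], [6], [8], [9]].

So P = [[1, 4, 5, 7], [2], [3], [6], [8], [9]], Q = [[1, 4, 5, 6], [2], [3], [7], [8], [9]].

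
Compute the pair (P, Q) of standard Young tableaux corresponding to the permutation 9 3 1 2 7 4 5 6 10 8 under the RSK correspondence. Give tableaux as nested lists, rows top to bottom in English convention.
P = [[1, 2, 4, 5, 6, 8], [3, 7, 10], [9]], Q = [[1, 4, 5, 7, 8, 9], [2, 6, 10], [3]]

Insert each entry of the permutation into P by Schensted row insertion, recording in Q the position of each new cell.

Insert 9: appended to row 1. P = [[9]].
Insert 3: 3 bumps 9 from row 1; 9 starts row 2. P = [[3], [9]].
Insert 1: 1 bumps 3 from row 1; 3 bumps 9 from row 2; 9 starts row 3. P = [[1], [3], [9]].
Insert 2: appended to row 1. P = [[1, 2], [3], [9]].
Insert 7: appended to row 1. P = [[1, 2, 7], [3], [9]].
Insert 4: 4 bumps 7 from row 1; 7 appends to row 2. P = [[1, 2, 4], [3, 7], [9]].
Insert 5: appended to row 1. P = [[1, 2, 4, 5], [3, 7], [9]].
Insert 6: appended to row 1. P = [[1, 2, 4, 5, 6], [3, 7], [9]].
Insert 10: appended to row 1. P = [[1, 2, 4, 5, 6, 10], [3, 7], [9]].
Insert 8: 8 bumps 10 from row 1; 10 appends to row 2. P = [[1, 2, 4, 5, 6, 8], [3, 7, 10], [9]].

So P = [[1, 2, 4, 5, 6, 8], [3, 7, 10], [9]], Q = [[1, 4, 5, 7, 8, 9], [2, 6, 10], [3]].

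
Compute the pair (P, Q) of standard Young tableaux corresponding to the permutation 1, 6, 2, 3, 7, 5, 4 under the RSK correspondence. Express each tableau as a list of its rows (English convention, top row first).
P = [[1, 2, 3, 4], [5, 7], [6]], Q = [[1, 2, 4, 5], [3, 6], [7]]

Insert each entry of the permutation into P by Schensted row insertion, recording in Q the position of each new cell.

Insert 1: appended to row 1. P = [[1]].
Insert 6: appended to row 1. P = [[1, 6]].
Insert 2: 2 bumps 6 from row 1; 6 starts row 2. P = [[1, 2], [6]].
Insert 3: appended to row 1. P = [[1, 2, 3], [6]].
Insert 7: appended to row 1. P = [[1, 2, 3, 7], [6]].
Insert 5: 5 bumps 7 from row 1; 7 appends to row 2. P = [[1, 2, 3, 5], [6, 7]].
Insert 4: 4 bumps 5 from row 1; 5 bumps 6 from row 2; 6 starts row 3. P = [[1, 2, 3, 4], [5, 7], [6]].

So P = [[1, 2, 3, 4], [5, 7], [6]], Q = [[1, 2, 4, 5], [3, 6], [7]].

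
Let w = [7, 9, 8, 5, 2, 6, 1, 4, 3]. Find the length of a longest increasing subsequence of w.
2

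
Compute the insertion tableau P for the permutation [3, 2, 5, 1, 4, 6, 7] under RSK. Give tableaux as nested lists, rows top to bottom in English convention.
P = [[1, 4, 6, 7], [2, 5], [3]]

Insert 3: appended to row 1. P = [[3]].
Insert 2: 2 bumps 3 from row 1; 3 starts row 2. P = [[2], [3]].
Insert 5: appended to row 1. P = [[2, 5], [3]].
Insert 1: 1 bumps 2 from row 1; 2 bumps 3 from row 2; 3 starts row 3. P = [[1, 5], [2], [3]].
Insert 4: 4 bumps 5 from row 1; 5 appends to row 2. P = [[1, 4], [2, 5], [3]].
Insert 6: appended to row 1. P = [[1, 4, 6], [2, 5], [3]].
Insert 7: appended to row 1. P = [[1, 4, 6, 7], [2, 5], [3]].

So P = [[1, 4, 6, 7], [2, 5], [3]].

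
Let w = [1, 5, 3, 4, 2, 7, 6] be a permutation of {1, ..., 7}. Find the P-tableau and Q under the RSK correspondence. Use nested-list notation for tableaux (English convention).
Insert each entry of the permutation into P by Schensted row insertion, recording in Q the position of each new cell.

Insert 1: appended to row 1. P = [[1]].
Insert 5: appended to row 1. P = [[1, 5]].
Insert 3: 3 bumps 5 from row 1; 5 starts row 2. P = [[1, 3], [5]].
Insert 4: appended to row 1. P = [[1, 3, 4], [5]].
Insert 2: 2 bumps 3 from row 1; 3 bumps 5 from row 2; 5 starts row 3. P = [[1, 2, 4], [3], [5]].
Insert 7: appended to row 1. P = [[1, 2, 4, 7], [3], [5]].
Insert 6: 6 bumps 7 from row 1; 7 appends to row 2. P = [[1, 2, 4, 6], [3, 7], [5]].

So P = [[1, 2, 4, 6], [3, 7], [5]], Q = [[1, 2, 4, 6], [3, 7], [5]].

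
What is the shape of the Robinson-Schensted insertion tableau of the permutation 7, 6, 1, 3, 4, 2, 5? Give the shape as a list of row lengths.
[4, 1, 1, 1]

Row-insert each entry into an empty tableau.

After inserting 7: P = [[7]].
After inserting 6: P = [[6], [7]].
After inserting 1: P = [[1], [6], [7]].
After inserting 3: P = [[1, 3], [6], [7]].
After inserting 4: P = [[1, 3, 4], [6], [7]].
After inserting 2: P = [[1, 2, 4], [3], [6], [7]].
After inserting 5: P = [[1, 2, 4, 5], [3], [6], [7]].

The final insertion tableau P = [[1, 2, 4, 5], [3], [6], [7]] has shape [4, 1, 1, 1].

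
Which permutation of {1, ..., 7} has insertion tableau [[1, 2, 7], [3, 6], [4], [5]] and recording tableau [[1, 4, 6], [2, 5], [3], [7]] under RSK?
5 4 1 6 3 7 2

Reverse RSK: for i = n, n-1, ..., 1, locate i in Q, remove the corresponding corner cell from P, and reverse-bump its entry up through P; the value ejected from row 1 is w(i).

So w = 5 4 1 6 3 7 2.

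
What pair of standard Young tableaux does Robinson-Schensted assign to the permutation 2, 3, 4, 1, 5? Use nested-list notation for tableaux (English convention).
P = [[1, 3, 4, 5], [2]], Q = [[1, 2, 3, 5], [4]]

Insert each entry of the permutation into P by Schensted row insertion, recording in Q the position of each new cell.

Insert 2: appended to row 1. P = [[2]].
Insert 3: appended to row 1. P = [[2, 3]].
Insert 4: appended to row 1. P = [[2, 3, 4]].
Insert 1: 1 bumps 2 from row 1; 2 starts row 2. P = [[1, 3, 4], [2]].
Insert 5: appended to row 1. P = [[1, 3, 4, 5], [2]].

So P = [[1, 3, 4, 5], [2]], Q = [[1, 2, 3, 5], [4]].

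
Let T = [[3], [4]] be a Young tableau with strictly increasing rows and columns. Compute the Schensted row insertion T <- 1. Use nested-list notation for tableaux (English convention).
In row 1, 1 replaces 3 (the leftmost entry greater than 1); 3 is bumped to row 2. In row 2, 3 replaces 4 (the leftmost entry greater than 3); 4 is bumped to row 3. 4 starts a new row 3. The new tableau is [[1], [3], [4]].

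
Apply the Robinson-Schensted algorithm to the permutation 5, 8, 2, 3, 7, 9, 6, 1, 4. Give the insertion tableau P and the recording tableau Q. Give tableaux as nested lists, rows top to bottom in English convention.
P = [[1, 3, 4, 9], [2, 6], [5, 7], [8]], Q = [[1, 2, 5, 6], [3, 4], [7, 9], [8]]

Insert each entry of the permutation into P by Schensted row insertion, recording in Q the position of each new cell.

After inserting 5: P = [[5]].
After inserting 8: P = [[5, 8]].
After inserting 2: P = [[2, 8], [5]].
After inserting 3: P = [[2, 3], [5, 8]].
After inserting 7: P = [[2, 3, 7], [5, 8]].
After inserting 9: P = [[2, 3, 7, 9], [5, 8]].
After inserting 6: P = [[2, 3, 6, 9], [5, 7], [8]].
After inserting 1: P = [[1, 3, 6, 9], [2, 7], [5], [8]].
After inserting 4: P = [[1, 3, 4, 9], [2, 6], [5, 7], [8]].

So P = [[1, 3, 4, 9], [2, 6], [5, 7], [8]], Q = [[1, 2, 5, 6], [3, 4], [7, 9], [8]].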